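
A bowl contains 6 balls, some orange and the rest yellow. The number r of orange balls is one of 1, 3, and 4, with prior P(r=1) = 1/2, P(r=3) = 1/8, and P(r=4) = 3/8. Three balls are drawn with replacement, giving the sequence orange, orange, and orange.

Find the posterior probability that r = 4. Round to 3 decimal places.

The likelihood of the observed sequence under each hypothesis: P(data | r = 1) = (1/6)(1/6)(1/6) = 0.0046296; P(data | r = 3) = (3/6)(3/6)(3/6) = 0.125; P(data | r = 4) = (4/6)(4/6)(4/6) = 0.2963.
Multiplying each by its prior: 1/2 · 0.0046296 = 0.0023148, 1/8 · 0.125 = 0.015625, 3/8 · 0.2963 = 0.11111; with total 0.12905.
By Bayes' rule, P(r = 4 | data) = (0.11111) / (0.12905) = 0.86099.

0.861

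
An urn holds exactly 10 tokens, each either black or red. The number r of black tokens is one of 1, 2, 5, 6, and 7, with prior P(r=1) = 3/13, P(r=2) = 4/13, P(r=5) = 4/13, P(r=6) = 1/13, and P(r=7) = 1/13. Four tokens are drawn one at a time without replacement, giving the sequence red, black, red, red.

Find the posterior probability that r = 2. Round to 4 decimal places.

0.4812

Compute the likelihood of the observed sequence for each case: P(data | r = 1) = (9/10)(1/9)(8/8)(7/7) = 0.1; P(data | r = 2) = (8/10)(2/9)(7/8)(6/7) = 0.13333; P(data | r = 5) = (5/10)(5/9)(4/8)(3/7) = 0.059524; P(data | r = 6) = (4/10)(6/9)(3/8)(2/7) = 0.028571; P(data | r = 7) = (3/10)(7/9)(2/8)(1/7) = 0.0083333.
Multiplying each by its prior: 3/13 · 0.1 = 0.023077, 4/13 · 0.13333 = 0.041026, 4/13 · 0.059524 = 0.018315, 1/13 · 0.028571 = 0.0021978, 1/13 · 0.0083333 = 0.00064103; summing to 0.085256.
By Bayes' rule, P(r = 2 | data) = (0.041026) / (0.085256) = 0.4812.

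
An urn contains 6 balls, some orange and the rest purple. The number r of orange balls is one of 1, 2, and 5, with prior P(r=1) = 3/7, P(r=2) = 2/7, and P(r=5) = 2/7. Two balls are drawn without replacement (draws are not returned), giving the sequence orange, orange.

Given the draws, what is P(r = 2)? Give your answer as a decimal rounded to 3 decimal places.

0.091

Compute the likelihood of the observed sequence for each case: P(data | r = 1) = (1/6)(0/5) = 0; P(data | r = 2) = (2/6)(1/5) = 1/15; P(data | r = 5) = (5/6)(4/5) = 2/3.
Weighting by the prior gives 3/7 · 0 = 0, 2/7 · 1/15 = 2/105, 2/7 · 2/3 = 4/21; summing to 22/105.
Therefore the posterior P(r = 2 | data) = (2/105) / (22/105) = 1/11.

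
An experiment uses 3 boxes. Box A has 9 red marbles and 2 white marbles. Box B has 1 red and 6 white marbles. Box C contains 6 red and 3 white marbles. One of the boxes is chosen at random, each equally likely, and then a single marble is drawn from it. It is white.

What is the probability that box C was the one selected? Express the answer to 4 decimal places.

0.2429

Compute the likelihood of this draw for each case: P(data | box A) = (2/11) = 2/11; P(data | box B) = (6/7) = 6/7; P(data | box C) = (3/9) = 1/3.
The prior-weighted likelihoods are 1/3 · 2/11 = 2/33, 1/3 · 6/7 = 2/7, 1/3 · 1/3 = 1/9; summing to 317/693.
Therefore the posterior P(box C | data) = (1/9) / (317/693) = 77/317.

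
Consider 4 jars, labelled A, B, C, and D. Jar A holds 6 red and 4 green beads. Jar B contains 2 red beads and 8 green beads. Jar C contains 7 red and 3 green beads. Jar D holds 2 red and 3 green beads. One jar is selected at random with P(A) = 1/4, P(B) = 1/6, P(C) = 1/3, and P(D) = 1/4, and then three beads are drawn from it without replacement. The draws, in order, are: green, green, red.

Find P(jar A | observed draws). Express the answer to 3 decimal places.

0.208

Under each hypothesis, the probability of the observed sequence is: P(data | jar A) = (4/10)(3/9)(6/8) = 1/10; P(data | jar B) = (8/10)(7/9)(2/8) = 7/45; P(data | jar C) = (3/10)(2/9)(7/8) = 7/120; P(data | jar D) = (3/5)(2/4)(2/3) = 1/5.
Weighting by the prior gives 1/4 · 1/10 = 1/40, 1/6 · 7/45 = 7/270, 1/3 · 7/120 = 7/360, 1/4 · 1/5 = 1/20; summing to 13/108.
Therefore the posterior P(jar A | data) = (1/40) / (13/108) = 27/130.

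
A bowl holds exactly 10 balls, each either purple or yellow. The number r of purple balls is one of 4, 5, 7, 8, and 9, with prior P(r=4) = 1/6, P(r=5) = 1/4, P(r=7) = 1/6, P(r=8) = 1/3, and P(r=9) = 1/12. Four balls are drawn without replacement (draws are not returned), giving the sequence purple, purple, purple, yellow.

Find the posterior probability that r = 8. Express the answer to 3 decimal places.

Compute the likelihood of the observed sequence for each case: P(data | r = 4) = (4/10)(3/9)(2/8)(6/7) = 1/35; P(data | r = 5) = (5/10)(4/9)(3/8)(5/7) = 5/84; P(data | r = 7) = (7/10)(6/9)(5/8)(3/7) = 1/8; P(data | r = 8) = (8/10)(7/9)(6/8)(2/7) = 2/15; P(data | r = 9) = (9/10)(8/9)(7/8)(1/7) = 1/10.
The prior-weighted likelihoods are 1/6 · 1/35 = 1/210, 1/4 · 5/84 = 5/336, 1/6 · 1/8 = 1/48, 1/3 · 2/15 = 2/45, 1/12 · 1/10 = 1/120; summing to 47/504.
Hence P(r = 8 | data) = (2/45) / (47/504) = 112/235.

0.477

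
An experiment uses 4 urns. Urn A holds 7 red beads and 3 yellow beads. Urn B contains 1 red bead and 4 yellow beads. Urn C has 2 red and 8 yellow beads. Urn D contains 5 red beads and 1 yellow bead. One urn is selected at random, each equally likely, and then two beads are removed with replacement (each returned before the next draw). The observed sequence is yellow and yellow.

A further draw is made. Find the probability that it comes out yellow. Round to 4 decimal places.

0.7552

For each hypothesis, P(data | H) works out to: P(data | urn A) = (3/10)(3/10) = 0.09; P(data | urn B) = (4/5)(4/5) = 0.64; P(data | urn C) = (8/10)(8/10) = 0.64; P(data | urn D) = (1/6)(1/6) = 0.027778.
The prior-weighted likelihoods are 1/4 · 0.09 = 0.0225, 1/4 · 0.64 = 0.16, 1/4 · 0.64 = 0.16, 1/4 · 0.027778 = 0.0069444; summing to 0.34944.
Dividing through by the total gives posterior P(urn A | data) = 0.064388, P(urn B | data) = 0.45787, P(urn C | data) = 0.45787, P(urn D | data) = 0.019873.
So P(yellow next | data) = Σ P(yellow next | H) P(H | data) = (3/10)(0.064388) + (4/5)(0.45787) + (4/5)(0.45787) + (1/6)(0.019873) = 0.75522.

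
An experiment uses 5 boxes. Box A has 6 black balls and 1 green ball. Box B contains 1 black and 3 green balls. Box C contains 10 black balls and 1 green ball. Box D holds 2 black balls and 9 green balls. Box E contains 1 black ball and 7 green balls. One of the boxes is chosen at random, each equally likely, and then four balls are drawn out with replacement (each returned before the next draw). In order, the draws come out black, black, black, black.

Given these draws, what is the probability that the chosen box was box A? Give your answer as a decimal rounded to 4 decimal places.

0.4395

Compute the likelihood of the observed sequence for each case: P(data | box A) = (6/7)(6/7)(6/7)(6/7) = 0.53978; P(data | box B) = (1/4)(1/4)(1/4)(1/4) = 0.0039062; P(data | box C) = (10/11)(10/11)(10/11)(10/11) = 0.68301; P(data | box D) = (2/11)(2/11)(2/11)(2/11) = 0.0010928; P(data | box E) = (1/8)(1/8)(1/8)(1/8) = 0.00024414.
Multiplying each by its prior: 1/5 · 0.53978 = 0.10796, 1/5 · 0.0039062 = 0.00078125, 1/5 · 0.68301 = 0.1366, 1/5 · 0.0010928 = 0.00021856, 1/5 · 0.00024414 = 4.8828e-05; these sum to 0.24561.
Hence P(box A | data) = (0.10796) / (0.24561) = 0.43954.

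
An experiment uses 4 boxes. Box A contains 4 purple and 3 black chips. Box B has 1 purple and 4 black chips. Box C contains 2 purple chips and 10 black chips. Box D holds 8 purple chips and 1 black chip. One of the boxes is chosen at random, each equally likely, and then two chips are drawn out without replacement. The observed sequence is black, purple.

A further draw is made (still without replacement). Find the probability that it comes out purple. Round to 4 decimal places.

0.3978

For each hypothesis, P(data | H) works out to: P(data | box A) = (3/7)(4/6) = 0.28571; P(data | box B) = (4/5)(1/4) = 0.2; P(data | box C) = (10/12)(2/11) = 0.15152; P(data | box D) = (1/9)(8/8) = 0.11111.
Weighting by the prior gives 1/4 · 0.28571 = 0.071429, 1/4 · 0.2 = 0.05, 1/4 · 0.15152 = 0.037879, 1/4 · 0.11111 = 0.027778; summing to 0.18709.
The posterior is then P(box A | data) = 0.3818, P(box B | data) = 0.26726, P(box C | data) = 0.20247, P(box D | data) = 0.14848.
Averaging over the posterior, P(purple next | data) = (3/5)(0.3818) + (0)(0.26726) + (1/10)(0.20247) + (1)(0.14848) = 0.3978.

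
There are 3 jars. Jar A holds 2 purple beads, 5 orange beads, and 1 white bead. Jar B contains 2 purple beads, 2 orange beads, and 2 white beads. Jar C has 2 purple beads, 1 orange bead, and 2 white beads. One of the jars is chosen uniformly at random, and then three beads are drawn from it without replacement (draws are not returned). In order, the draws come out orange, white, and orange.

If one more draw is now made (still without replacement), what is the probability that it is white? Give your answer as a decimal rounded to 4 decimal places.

0.1197

For each hypothesis, P(data | H) works out to: P(data | jar A) = (5/8)(1/7)(4/6) = 5/84; P(data | jar B) = (2/6)(2/5)(1/4) = 1/30; P(data | jar C) = (1/5)(2/4)(0/3) = 0.
Multiplying each by its prior: 1/3 · 5/84 = 5/252, 1/3 · 1/30 = 1/90, 1/3 · 0 = 0; with total 13/420.
Dividing through by the total gives posterior P(jar A | data) = 25/39, P(jar B | data) = 14/39, P(jar C | data) = 0.
The predictive probability is P(white next | data) = (0)(25/39) + (1/3)(14/39) = 14/117.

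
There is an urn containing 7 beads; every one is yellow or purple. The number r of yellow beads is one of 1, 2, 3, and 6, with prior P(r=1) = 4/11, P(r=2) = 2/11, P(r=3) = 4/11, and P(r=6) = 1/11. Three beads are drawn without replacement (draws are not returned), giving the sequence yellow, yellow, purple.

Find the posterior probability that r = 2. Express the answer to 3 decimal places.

For each hypothesis, P(data | H) works out to: P(data | r = 1) = (1/7)(0/6) = 0; P(data | r = 2) = (2/7)(1/6)(5/5) = 0.047619; P(data | r = 3) = (3/7)(2/6)(4/5) = 0.11429; P(data | r = 6) = (6/7)(5/6)(1/5) = 0.14286.
Multiplying each by its prior: 4/11 · 0 = 0, 2/11 · 0.047619 = 0.008658, 4/11 · 0.11429 = 0.041558, 1/11 · 0.14286 = 0.012987; with total 0.063203.
Hence P(r = 2 | data) = (0.008658) / (0.063203) = 0.13699.

0.137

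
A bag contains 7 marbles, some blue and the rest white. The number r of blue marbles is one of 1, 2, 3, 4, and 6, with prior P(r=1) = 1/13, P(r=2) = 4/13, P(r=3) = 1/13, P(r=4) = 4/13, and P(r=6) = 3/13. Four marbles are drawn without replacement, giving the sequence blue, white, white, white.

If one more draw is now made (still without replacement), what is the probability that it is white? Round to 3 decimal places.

0.604

For each hypothesis, P(data | H) works out to: P(data | r = 1) = (1/7)(6/6)(5/5)(4/4) = 1/7; P(data | r = 2) = (2/7)(5/6)(4/5)(3/4) = 1/7; P(data | r = 3) = (3/7)(4/6)(3/5)(2/4) = 3/35; P(data | r = 4) = (4/7)(3/6)(2/5)(1/4) = 1/35; P(data | r = 6) = (6/7)(1/6)(0/5) = 0.
Weighting by the prior gives 1/13 · 1/7 = 1/91, 4/13 · 1/7 = 4/91, 1/13 · 3/35 = 3/455, 4/13 · 1/35 = 4/455, 3/13 · 0 = 0; with total 32/455.
The posterior is then P(r = 1 | data) = 5/32, P(r = 2 | data) = 5/8, P(r = 3 | data) = 3/32, P(r = 4 | data) = 1/8, P(r = 6 | data) = 0.
Averaging over the posterior, P(white next | data) = (1)(5/32) + (2/3)(5/8) + (1/3)(3/32) + (0)(1/8) = 29/48.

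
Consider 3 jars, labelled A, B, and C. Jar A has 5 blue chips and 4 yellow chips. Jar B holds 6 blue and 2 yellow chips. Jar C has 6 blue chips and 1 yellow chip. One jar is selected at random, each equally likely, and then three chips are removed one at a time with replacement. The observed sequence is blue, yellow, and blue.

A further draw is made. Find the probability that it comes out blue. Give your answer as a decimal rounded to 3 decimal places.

Under each hypothesis, the probability of the observed sequence is: P(data | jar A) = (5/9)(4/9)(5/9) = 0.13717; P(data | jar B) = (6/8)(2/8)(6/8) = 0.14062; P(data | jar C) = (6/7)(1/7)(6/7) = 0.10496.
Multiplying each by its prior: 1/3 · 0.13717 = 0.045725, 1/3 · 0.14062 = 0.046875, 1/3 · 0.10496 = 0.034985; with total 0.12759.
Dividing through by the total gives posterior P(jar A | data) = 0.35839, P(jar B | data) = 0.3674, P(jar C | data) = 0.27421.
Averaging over the posterior, P(blue next | data) = (5/9)(0.35839) + (3/4)(0.3674) + (6/7)(0.27421) = 0.70969.

0.710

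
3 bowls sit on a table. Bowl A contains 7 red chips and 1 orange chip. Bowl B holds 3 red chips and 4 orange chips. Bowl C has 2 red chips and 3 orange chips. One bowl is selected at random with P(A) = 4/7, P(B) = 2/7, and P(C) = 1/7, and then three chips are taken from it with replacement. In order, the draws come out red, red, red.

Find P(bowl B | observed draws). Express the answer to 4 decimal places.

Compute the likelihood of the observed sequence for each case: P(data | bowl A) = (7/8)(7/8)(7/8) = 0.66992; P(data | bowl B) = (3/7)(3/7)(3/7) = 0.078717; P(data | bowl C) = (2/5)(2/5)(2/5) = 0.064.
Weighting by the prior gives 4/7 · 0.66992 = 0.38281, 2/7 · 0.078717 = 0.022491, 1/7 · 0.064 = 0.0091429; summing to 0.41445.
Hence P(bowl B | data) = (0.022491) / (0.41445) = 0.054267.

0.0543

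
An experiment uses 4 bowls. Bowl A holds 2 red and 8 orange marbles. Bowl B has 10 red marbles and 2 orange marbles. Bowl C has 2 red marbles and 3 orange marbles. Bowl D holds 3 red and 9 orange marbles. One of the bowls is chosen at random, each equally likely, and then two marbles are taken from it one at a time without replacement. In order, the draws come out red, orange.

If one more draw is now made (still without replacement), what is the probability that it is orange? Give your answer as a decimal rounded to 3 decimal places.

Under each hypothesis, the probability of the observed sequence is: P(data | bowl A) = (2/10)(8/9) = 0.17778; P(data | bowl B) = (10/12)(2/11) = 0.15152; P(data | bowl C) = (2/5)(3/4) = 0.3; P(data | bowl D) = (3/12)(9/11) = 0.20455.
Weighting by the prior gives 1/4 · 0.17778 = 0.044444, 1/4 · 0.15152 = 0.037879, 1/4 · 0.3 = 0.075, 1/4 · 0.20455 = 0.051136; these sum to 0.20846.
Dividing through by the total gives posterior P(bowl A | data) = 0.2132, P(bowl B | data) = 0.18171, P(bowl C | data) = 0.35978, P(bowl D | data) = 0.24531.
So P(orange next | data) = Σ P(orange next | H) P(H | data) = (7/8)(0.2132) + (1/10)(0.18171) + (2/3)(0.35978) + (4/5)(0.24531) = 0.64082.

0.641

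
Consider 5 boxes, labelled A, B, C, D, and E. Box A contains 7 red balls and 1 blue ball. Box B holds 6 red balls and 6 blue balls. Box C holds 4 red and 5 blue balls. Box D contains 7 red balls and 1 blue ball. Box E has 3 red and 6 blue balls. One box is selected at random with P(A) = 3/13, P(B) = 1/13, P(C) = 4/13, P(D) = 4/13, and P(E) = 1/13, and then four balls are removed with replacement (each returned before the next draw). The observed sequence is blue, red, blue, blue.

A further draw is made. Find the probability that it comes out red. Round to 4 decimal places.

Under each hypothesis, the probability of the observed sequence is: P(data | box A) = (1/8)(7/8)(1/8)(1/8) = 0.001709; P(data | box B) = (6/12)(6/12)(6/12)(6/12) = 0.0625; P(data | box C) = (5/9)(4/9)(5/9)(5/9) = 0.076208; P(data | box D) = (1/8)(7/8)(1/8)(1/8) = 0.001709; P(data | box E) = (6/9)(3/9)(6/9)(6/9) = 0.098765.
Multiplying each by its prior: 3/13 · 0.001709 = 0.00039438, 1/13 · 0.0625 = 0.0048077, 4/13 · 0.076208 = 0.023449, 4/13 · 0.001709 = 0.00052584, 1/13 · 0.098765 = 0.0075973; summing to 0.036774.
Normalising, the posterior is P(box A | data) = 0.010724, P(box B | data) = 0.13074, P(box C | data) = 0.63764, P(box D | data) = 0.014299, P(box E | data) = 0.2066.
The predictive probability is P(red next | data) = (7/8)(0.010724) + (1/2)(0.13074) + (4/9)(0.63764) + (7/8)(0.014299) + (1/3)(0.2066) = 0.43953.

0.4395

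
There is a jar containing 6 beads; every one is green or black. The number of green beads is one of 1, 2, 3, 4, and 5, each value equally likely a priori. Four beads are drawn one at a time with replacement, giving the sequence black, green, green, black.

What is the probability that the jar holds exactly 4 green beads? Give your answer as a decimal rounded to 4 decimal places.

Compute the likelihood of the observed sequence for each case: P(data | r = 1) = (5/6)(1/6)(1/6)(5/6) = 0.01929; P(data | r = 2) = (4/6)(2/6)(2/6)(4/6) = 0.049383; P(data | r = 3) = (3/6)(3/6)(3/6)(3/6) = 0.0625; P(data | r = 4) = (2/6)(4/6)(4/6)(2/6) = 0.049383; P(data | r = 5) = (1/6)(5/6)(5/6)(1/6) = 0.01929.
Multiplying each by its prior: 1/5 · 0.01929 = 0.003858, 1/5 · 0.049383 = 0.0098765, 1/5 · 0.0625 = 0.0125, 1/5 · 0.049383 = 0.0098765, 1/5 · 0.01929 = 0.003858; these sum to 0.039969.
Therefore the posterior P(r = 4 | data) = (0.0098765) / (0.039969) = 0.2471.

0.2471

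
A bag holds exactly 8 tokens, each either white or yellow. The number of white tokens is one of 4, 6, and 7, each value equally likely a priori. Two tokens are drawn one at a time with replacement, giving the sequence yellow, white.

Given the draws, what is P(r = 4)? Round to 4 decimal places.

Compute the likelihood of the observed sequence for each case: P(data | r = 4) = (4/8)(4/8) = 1/4; P(data | r = 6) = (2/8)(6/8) = 3/16; P(data | r = 7) = (1/8)(7/8) = 7/64.
Multiplying each by its prior: 1/3 · 1/4 = 1/12, 1/3 · 3/16 = 1/16, 1/3 · 7/64 = 7/192; these sum to 35/192.
Hence P(r = 4 | data) = (1/12) / (35/192) = 16/35.

0.4571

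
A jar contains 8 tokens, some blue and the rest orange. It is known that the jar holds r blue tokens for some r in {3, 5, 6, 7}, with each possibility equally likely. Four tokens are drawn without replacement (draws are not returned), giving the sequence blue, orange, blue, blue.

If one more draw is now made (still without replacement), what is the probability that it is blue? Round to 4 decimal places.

For each hypothesis, P(data | H) works out to: P(data | r = 3) = (3/8)(5/7)(2/6)(1/5) = 1/56; P(data | r = 5) = (5/8)(3/7)(4/6)(3/5) = 3/28; P(data | r = 6) = (6/8)(2/7)(5/6)(4/5) = 1/7; P(data | r = 7) = (7/8)(1/7)(6/6)(5/5) = 1/8.
Weighting by the prior gives 1/4 · 1/56 = 1/224, 1/4 · 3/28 = 3/112, 1/4 · 1/7 = 1/28, 1/4 · 1/8 = 1/32; summing to 11/112.
The posterior is then P(r = 3 | data) = 1/22, P(r = 5 | data) = 3/11, P(r = 6 | data) = 4/11, P(r = 7 | data) = 7/22.
The predictive probability is P(blue next | data) = (0)(1/22) + (1/2)(3/11) + (3/4)(4/11) + (1)(7/22) = 8/11.

0.7273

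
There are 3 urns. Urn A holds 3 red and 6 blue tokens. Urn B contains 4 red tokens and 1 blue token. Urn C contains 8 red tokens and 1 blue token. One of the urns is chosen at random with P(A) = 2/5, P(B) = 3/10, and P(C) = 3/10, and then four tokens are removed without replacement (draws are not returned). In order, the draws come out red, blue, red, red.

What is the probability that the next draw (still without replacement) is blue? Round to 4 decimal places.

0.0485

For each hypothesis, P(data | H) works out to: P(data | urn A) = (3/9)(6/8)(2/7)(1/6) = 0.011905; P(data | urn B) = (4/5)(1/4)(3/3)(2/2) = 0.2; P(data | urn C) = (8/9)(1/8)(7/7)(6/6) = 0.11111.
The prior-weighted likelihoods are 2/5 · 0.011905 = 0.0047619, 3/10 · 0.2 = 0.06, 3/10 · 0.11111 = 0.033333; these sum to 0.098095.
Dividing through by the total gives posterior P(urn A | data) = 0.048544, P(urn B | data) = 0.61165, P(urn C | data) = 0.33981.
The predictive probability is P(blue next | data) = (1)(0.048544) + (0)(0.61165) + (0)(0.33981) = 0.048544.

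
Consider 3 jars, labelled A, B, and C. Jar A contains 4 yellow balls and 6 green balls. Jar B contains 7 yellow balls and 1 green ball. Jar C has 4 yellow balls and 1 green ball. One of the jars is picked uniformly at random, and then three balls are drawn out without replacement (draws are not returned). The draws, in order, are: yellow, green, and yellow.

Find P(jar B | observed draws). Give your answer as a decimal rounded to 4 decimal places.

0.2941

Compute the likelihood of the observed sequence for each case: P(data | jar A) = (4/10)(6/9)(3/8) = 1/10; P(data | jar B) = (7/8)(1/7)(6/6) = 1/8; P(data | jar C) = (4/5)(1/4)(3/3) = 1/5.
The prior-weighted likelihoods are 1/3 · 1/10 = 1/30, 1/3 · 1/8 = 1/24, 1/3 · 1/5 = 1/15; summing to 17/120.
So P(jar B | data) = (1/24) / (17/120) = 5/17.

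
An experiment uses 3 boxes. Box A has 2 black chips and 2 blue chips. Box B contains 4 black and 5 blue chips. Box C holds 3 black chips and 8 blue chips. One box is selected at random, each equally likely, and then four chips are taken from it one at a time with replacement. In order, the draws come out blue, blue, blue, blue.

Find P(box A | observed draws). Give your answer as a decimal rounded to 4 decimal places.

0.1428

For each hypothesis, P(data | H) works out to: P(data | box A) = (2/4)(2/4)(2/4)(2/4) = 0.0625; P(data | box B) = (5/9)(5/9)(5/9)(5/9) = 0.09526; P(data | box C) = (8/11)(8/11)(8/11)(8/11) = 0.27976.
The prior-weighted likelihoods are 1/3 · 0.0625 = 0.020833, 1/3 · 0.09526 = 0.031753, 1/3 · 0.27976 = 0.093254; with total 0.14584.
Hence P(box A | data) = (0.020833) / (0.14584) = 0.14285.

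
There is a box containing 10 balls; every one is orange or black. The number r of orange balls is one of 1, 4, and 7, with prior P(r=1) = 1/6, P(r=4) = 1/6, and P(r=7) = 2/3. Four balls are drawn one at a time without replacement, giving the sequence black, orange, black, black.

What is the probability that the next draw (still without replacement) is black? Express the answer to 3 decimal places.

Compute the likelihood of the observed sequence for each case: P(data | r = 1) = (9/10)(1/9)(8/8)(7/7) = 1/10; P(data | r = 4) = (6/10)(4/9)(5/8)(4/7) = 2/21; P(data | r = 7) = (3/10)(7/9)(2/8)(1/7) = 1/120.
Weighting by the prior gives 1/6 · 1/10 = 1/60, 1/6 · 2/21 = 1/63, 2/3 · 1/120 = 1/180; summing to 4/105.
The posterior is then P(r = 1 | data) = 7/16, P(r = 4 | data) = 5/12, P(r = 7 | data) = 7/48.
The predictive probability is P(black next | data) = (1)(7/16) + (1/2)(5/12) + (0)(7/48) = 31/48.

0.646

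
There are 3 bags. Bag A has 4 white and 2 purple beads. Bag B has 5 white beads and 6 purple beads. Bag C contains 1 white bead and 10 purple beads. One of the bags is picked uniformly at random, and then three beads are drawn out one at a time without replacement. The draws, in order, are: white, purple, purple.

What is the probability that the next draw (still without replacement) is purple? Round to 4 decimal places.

0.5392

Under each hypothesis, the probability of the observed sequence is: P(data | bag A) = (4/6)(2/5)(1/4) = 1/15; P(data | bag B) = (5/11)(6/10)(5/9) = 5/33; P(data | bag C) = (1/11)(10/10)(9/9) = 1/11.
Weighting by the prior gives 1/3 · 1/15 = 1/45, 1/3 · 5/33 = 5/99, 1/3 · 1/11 = 1/33; with total 17/165.
The posterior is then P(bag A | data) = 11/51, P(bag B | data) = 25/51, P(bag C | data) = 5/17.
So P(purple next | data) = Σ P(purple next | H) P(H | data) = (0)(11/51) + (1/2)(25/51) + (1)(5/17) = 55/102.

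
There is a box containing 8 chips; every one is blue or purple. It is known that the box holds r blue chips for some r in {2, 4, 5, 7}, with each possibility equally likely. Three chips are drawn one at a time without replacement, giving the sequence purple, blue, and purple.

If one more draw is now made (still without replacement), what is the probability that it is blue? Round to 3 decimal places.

0.470

The likelihood of the observed sequence under each hypothesis: P(data | r = 2) = (6/8)(2/7)(5/6) = 5/28; P(data | r = 4) = (4/8)(4/7)(3/6) = 1/7; P(data | r = 5) = (3/8)(5/7)(2/6) = 5/56; P(data | r = 7) = (1/8)(7/7)(0/6) = 0.
Multiplying each by its prior: 1/4 · 5/28 = 5/112, 1/4 · 1/7 = 1/28, 1/4 · 5/56 = 5/224, 1/4 · 0 = 0; with total 23/224.
Dividing through by the total gives posterior P(r = 2 | data) = 10/23, P(r = 4 | data) = 8/23, P(r = 5 | data) = 5/23, P(r = 7 | data) = 0.
So P(blue next | data) = Σ P(blue next | H) P(H | data) = (1/5)(10/23) + (3/5)(8/23) + (4/5)(5/23) = 54/115.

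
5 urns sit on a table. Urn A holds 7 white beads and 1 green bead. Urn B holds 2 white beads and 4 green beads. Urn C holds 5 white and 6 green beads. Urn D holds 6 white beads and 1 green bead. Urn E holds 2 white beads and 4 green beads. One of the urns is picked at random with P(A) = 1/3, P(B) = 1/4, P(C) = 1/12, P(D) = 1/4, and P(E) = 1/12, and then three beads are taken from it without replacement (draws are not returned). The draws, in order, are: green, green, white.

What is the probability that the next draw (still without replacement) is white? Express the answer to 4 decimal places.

For each hypothesis, P(data | H) works out to: P(data | urn A) = (1/8)(0/7) = 0; P(data | urn B) = (4/6)(3/5)(2/4) = 0.2; P(data | urn C) = (6/11)(5/10)(5/9) = 0.15152; P(data | urn D) = (1/7)(0/6) = 0; P(data | urn E) = (4/6)(3/5)(2/4) = 0.2.
The prior-weighted likelihoods are 1/3 · 0 = 0, 1/4 · 0.2 = 0.05, 1/12 · 0.15152 = 0.012626, 1/4 · 0 = 0, 1/12 · 0.2 = 0.016667; summing to 0.079293.
Dividing through by the total gives posterior P(urn A | data) = 0, P(urn B | data) = 0.63057, P(urn C | data) = 0.15924, P(urn D | data) = 0, P(urn E | data) = 0.21019.
The predictive probability is P(white next | data) = (1/3)(0.63057) + (1/2)(0.15924) + (1/3)(0.21019) = 0.35987.

0.3599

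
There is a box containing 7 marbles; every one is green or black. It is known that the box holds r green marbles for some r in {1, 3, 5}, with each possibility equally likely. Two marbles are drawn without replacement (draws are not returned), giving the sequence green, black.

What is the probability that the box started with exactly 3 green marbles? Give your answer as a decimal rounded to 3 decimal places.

0.429

The likelihood of the observed sequence under each hypothesis: P(data | r = 1) = (1/7)(6/6) = 1/7; P(data | r = 3) = (3/7)(4/6) = 2/7; P(data | r = 5) = (5/7)(2/6) = 5/21.
Multiplying each by its prior: 1/3 · 1/7 = 1/21, 1/3 · 2/7 = 2/21, 1/3 · 5/21 = 5/63; with total 2/9.
By Bayes' rule, P(r = 3 | data) = (2/21) / (2/9) = 3/7.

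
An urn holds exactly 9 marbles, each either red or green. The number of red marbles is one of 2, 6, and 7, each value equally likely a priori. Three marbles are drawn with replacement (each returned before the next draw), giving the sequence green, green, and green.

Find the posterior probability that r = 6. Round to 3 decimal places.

0.071

Under each hypothesis, the probability of the observed sequence is: P(data | r = 2) = (7/9)(7/9)(7/9) = 0.47051; P(data | r = 6) = (3/9)(3/9)(3/9) = 0.037037; P(data | r = 7) = (2/9)(2/9)(2/9) = 0.010974.
The prior-weighted likelihoods are 1/3 · 0.47051 = 0.15684, 1/3 · 0.037037 = 0.012346, 1/3 · 0.010974 = 0.003658; summing to 0.17284.
Hence P(r = 6 | data) = (0.012346) / (0.17284) = 0.071429.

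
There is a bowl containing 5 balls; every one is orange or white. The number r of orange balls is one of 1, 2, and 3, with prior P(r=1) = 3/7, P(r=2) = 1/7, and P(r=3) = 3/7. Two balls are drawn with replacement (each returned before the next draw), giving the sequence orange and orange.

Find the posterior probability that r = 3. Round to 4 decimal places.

For each hypothesis, P(data | H) works out to: P(data | r = 1) = (1/5)(1/5) = 1/25; P(data | r = 2) = (2/5)(2/5) = 4/25; P(data | r = 3) = (3/5)(3/5) = 9/25.
The prior-weighted likelihoods are 3/7 · 1/25 = 3/175, 1/7 · 4/25 = 4/175, 3/7 · 9/25 = 27/175; summing to 34/175.
Hence P(r = 3 | data) = (27/175) / (34/175) = 27/34.

0.7941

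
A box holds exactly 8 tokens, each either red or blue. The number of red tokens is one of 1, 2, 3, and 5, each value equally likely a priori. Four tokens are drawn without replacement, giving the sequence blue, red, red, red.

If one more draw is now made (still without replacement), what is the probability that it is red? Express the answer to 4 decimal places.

The likelihood of the observed sequence under each hypothesis: P(data | r = 1) = (7/8)(1/7)(0/6) = 0; P(data | r = 2) = (6/8)(2/7)(1/6)(0/5) = 0; P(data | r = 3) = (5/8)(3/7)(2/6)(1/5) = 1/56; P(data | r = 5) = (3/8)(5/7)(4/6)(3/5) = 3/28.
Multiplying each by its prior: 1/4 · 0 = 0, 1/4 · 0 = 0, 1/4 · 1/56 = 1/224, 1/4 · 3/28 = 3/112; these sum to 1/32.
Normalising, the posterior is P(r = 1 | data) = 0, P(r = 2 | data) = 0, P(r = 3 | data) = 1/7, P(r = 5 | data) = 6/7.
So P(red next | data) = Σ P(red next | H) P(H | data) = (0)(1/7) + (1/2)(6/7) = 3/7.

0.4286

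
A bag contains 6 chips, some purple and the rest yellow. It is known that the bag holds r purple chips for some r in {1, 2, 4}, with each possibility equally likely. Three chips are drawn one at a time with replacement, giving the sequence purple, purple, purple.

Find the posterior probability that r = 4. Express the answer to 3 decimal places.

For each hypothesis, P(data | H) works out to: P(data | r = 1) = (1/6)(1/6)(1/6) = 1/216; P(data | r = 2) = (2/6)(2/6)(2/6) = 1/27; P(data | r = 4) = (4/6)(4/6)(4/6) = 8/27.
Weighting by the prior gives 1/3 · 1/216 = 1/648, 1/3 · 1/27 = 1/81, 1/3 · 8/27 = 8/81; these sum to 73/648.
Hence P(r = 4 | data) = (8/81) / (73/648) = 64/73.

0.877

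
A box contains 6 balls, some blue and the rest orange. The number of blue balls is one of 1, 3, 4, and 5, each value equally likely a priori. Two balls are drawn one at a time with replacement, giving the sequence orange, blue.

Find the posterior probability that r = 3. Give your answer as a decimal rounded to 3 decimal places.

0.333

Under each hypothesis, the probability of the observed sequence is: P(data | r = 1) = (5/6)(1/6) = 5/36; P(data | r = 3) = (3/6)(3/6) = 1/4; P(data | r = 4) = (2/6)(4/6) = 2/9; P(data | r = 5) = (1/6)(5/6) = 5/36.
The prior-weighted likelihoods are 1/4 · 5/36 = 5/144, 1/4 · 1/4 = 1/16, 1/4 · 2/9 = 1/18, 1/4 · 5/36 = 5/144; with total 3/16.
Hence P(r = 3 | data) = (1/16) / (3/16) = 1/3.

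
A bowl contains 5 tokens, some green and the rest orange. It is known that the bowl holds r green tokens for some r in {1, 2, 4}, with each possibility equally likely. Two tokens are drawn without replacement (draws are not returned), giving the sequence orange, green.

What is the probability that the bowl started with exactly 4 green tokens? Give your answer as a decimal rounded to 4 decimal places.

The likelihood of the observed sequence under each hypothesis: P(data | r = 1) = (4/5)(1/4) = 1/5; P(data | r = 2) = (3/5)(2/4) = 3/10; P(data | r = 4) = (1/5)(4/4) = 1/5.
Weighting by the prior gives 1/3 · 1/5 = 1/15, 1/3 · 3/10 = 1/10, 1/3 · 1/5 = 1/15; summing to 7/30.
Hence P(r = 4 | data) = (1/15) / (7/30) = 2/7.

0.2857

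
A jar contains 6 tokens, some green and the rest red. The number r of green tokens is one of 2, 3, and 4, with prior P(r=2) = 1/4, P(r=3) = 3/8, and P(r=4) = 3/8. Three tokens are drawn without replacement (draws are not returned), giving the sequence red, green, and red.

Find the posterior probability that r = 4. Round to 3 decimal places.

Compute the likelihood of the observed sequence for each case: P(data | r = 2) = (4/6)(2/5)(3/4) = 1/5; P(data | r = 3) = (3/6)(3/5)(2/4) = 3/20; P(data | r = 4) = (2/6)(4/5)(1/4) = 1/15.
The prior-weighted likelihoods are 1/4 · 1/5 = 1/20, 3/8 · 3/20 = 9/160, 3/8 · 1/15 = 1/40; summing to 21/160.
Therefore the posterior P(r = 4 | data) = (1/40) / (21/160) = 4/21.

0.190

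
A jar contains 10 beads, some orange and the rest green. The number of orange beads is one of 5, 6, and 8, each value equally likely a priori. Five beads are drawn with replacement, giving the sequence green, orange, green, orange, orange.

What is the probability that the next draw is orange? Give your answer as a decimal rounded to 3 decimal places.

The likelihood of the observed sequence under each hypothesis: P(data | r = 5) = (5/10)(5/10)(5/10)(5/10)(5/10) = 0.03125; P(data | r = 6) = (4/10)(6/10)(4/10)(6/10)(6/10) = 0.03456; P(data | r = 8) = (2/10)(8/10)(2/10)(8/10)(8/10) = 0.02048.
Weighting by the prior gives 1/3 · 0.03125 = 0.010417, 1/3 · 0.03456 = 0.01152, 1/3 · 0.02048 = 0.0068267; these sum to 0.028763.
Dividing through by the total gives posterior P(r = 5 | data) = 0.36215, P(r = 6 | data) = 0.40051, P(r = 8 | data) = 0.23734.
The predictive probability is P(orange next | data) = (1/2)(0.36215) + (3/5)(0.40051) + (4/5)(0.23734) = 0.61125.

0.611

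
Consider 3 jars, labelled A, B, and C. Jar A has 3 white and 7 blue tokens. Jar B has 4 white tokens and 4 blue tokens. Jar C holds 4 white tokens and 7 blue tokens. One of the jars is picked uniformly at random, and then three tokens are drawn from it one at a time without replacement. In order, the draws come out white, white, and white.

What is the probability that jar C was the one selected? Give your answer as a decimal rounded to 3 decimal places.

Compute the likelihood of the observed sequence for each case: P(data | jar A) = (3/10)(2/9)(1/8) = 0.0083333; P(data | jar B) = (4/8)(3/7)(2/6) = 0.071429; P(data | jar C) = (4/11)(3/10)(2/9) = 0.024242.
The prior-weighted likelihoods are 1/3 · 0.0083333 = 0.0027778, 1/3 · 0.071429 = 0.02381, 1/3 · 0.024242 = 0.0080808; summing to 0.034668.
So P(jar C | data) = (0.0080808) / (0.034668) = 0.23309.

0.233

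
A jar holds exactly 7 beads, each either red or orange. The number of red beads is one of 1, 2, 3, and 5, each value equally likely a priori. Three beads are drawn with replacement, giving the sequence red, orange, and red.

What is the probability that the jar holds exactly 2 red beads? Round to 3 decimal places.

Compute the likelihood of the observed sequence for each case: P(data | r = 1) = (1/7)(6/7)(1/7) = 6/343; P(data | r = 2) = (2/7)(5/7)(2/7) = 20/343; P(data | r = 3) = (3/7)(4/7)(3/7) = 36/343; P(data | r = 5) = (5/7)(2/7)(5/7) = 50/343.
Multiplying each by its prior: 1/4 · 6/343 = 3/686, 1/4 · 20/343 = 5/343, 1/4 · 36/343 = 9/343, 1/4 · 50/343 = 25/686; these sum to 4/49.
Hence P(r = 2 | data) = (5/343) / (4/49) = 5/28.

0.179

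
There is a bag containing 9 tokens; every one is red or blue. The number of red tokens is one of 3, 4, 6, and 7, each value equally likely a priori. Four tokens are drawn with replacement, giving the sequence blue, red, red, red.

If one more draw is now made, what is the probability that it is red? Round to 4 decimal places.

The likelihood of the observed sequence under each hypothesis: P(data | r = 3) = (6/9)(3/9)(3/9)(3/9) = 0.024691; P(data | r = 4) = (5/9)(4/9)(4/9)(4/9) = 0.048773; P(data | r = 6) = (3/9)(6/9)(6/9)(6/9) = 0.098765; P(data | r = 7) = (2/9)(7/9)(7/9)(7/9) = 0.10456.
Weighting by the prior gives 1/4 · 0.024691 = 0.0061728, 1/4 · 0.048773 = 0.012193, 1/4 · 0.098765 = 0.024691, 1/4 · 0.10456 = 0.026139; with total 0.069197.
Dividing through by the total gives posterior P(r = 3 | data) = 0.089207, P(r = 4 | data) = 0.17621, P(r = 6 | data) = 0.35683, P(r = 7 | data) = 0.37775.
So P(red next | data) = Σ P(red next | H) P(H | data) = (1/3)(0.089207) + (4/9)(0.17621) + (2/3)(0.35683) + (7/9)(0.37775) = 0.63975.

0.6397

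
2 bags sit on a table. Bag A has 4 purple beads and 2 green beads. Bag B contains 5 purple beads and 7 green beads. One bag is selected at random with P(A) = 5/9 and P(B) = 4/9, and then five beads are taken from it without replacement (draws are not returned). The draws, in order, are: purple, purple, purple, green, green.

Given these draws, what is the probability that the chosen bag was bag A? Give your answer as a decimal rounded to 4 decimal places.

Under each hypothesis, the probability of the observed sequence is: P(data | bag A) = (4/6)(3/5)(2/4)(2/3)(1/2) = 1/15; P(data | bag B) = (5/12)(4/11)(3/10)(7/9)(6/8) = 7/264.
Multiplying each by its prior: 5/9 · 1/15 = 1/27, 4/9 · 7/264 = 7/594; these sum to 29/594.
Therefore the posterior P(bag A | data) = (1/27) / (29/594) = 22/29.

0.7586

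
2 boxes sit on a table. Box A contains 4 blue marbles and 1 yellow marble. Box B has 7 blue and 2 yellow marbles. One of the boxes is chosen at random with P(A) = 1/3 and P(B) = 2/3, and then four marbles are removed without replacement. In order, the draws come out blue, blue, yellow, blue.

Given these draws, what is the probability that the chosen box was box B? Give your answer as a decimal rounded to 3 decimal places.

0.581

For each hypothesis, P(data | H) works out to: P(data | box A) = (4/5)(3/4)(1/3)(2/2) = 1/5; P(data | box B) = (7/9)(6/8)(2/7)(5/6) = 5/36.
The prior-weighted likelihoods are 1/3 · 1/5 = 1/15, 2/3 · 5/36 = 5/54; with total 43/270.
So P(box B | data) = (5/54) / (43/270) = 25/43.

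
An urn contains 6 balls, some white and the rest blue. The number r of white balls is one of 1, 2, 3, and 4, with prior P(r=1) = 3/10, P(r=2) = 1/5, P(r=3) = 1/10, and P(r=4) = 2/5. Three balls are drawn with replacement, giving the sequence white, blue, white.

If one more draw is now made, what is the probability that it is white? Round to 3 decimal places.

Under each hypothesis, the probability of the observed sequence is: P(data | r = 1) = (1/6)(5/6)(1/6) = 0.023148; P(data | r = 2) = (2/6)(4/6)(2/6) = 0.074074; P(data | r = 3) = (3/6)(3/6)(3/6) = 0.125; P(data | r = 4) = (4/6)(2/6)(4/6) = 0.14815.
The prior-weighted likelihoods are 3/10 · 0.023148 = 0.0069444, 1/5 · 0.074074 = 0.014815, 1/10 · 0.125 = 0.0125, 2/5 · 0.14815 = 0.059259; summing to 0.093519.
Normalising, the posterior is P(r = 1 | data) = 0.074257, P(r = 2 | data) = 0.15842, P(r = 3 | data) = 0.13366, P(r = 4 | data) = 0.63366.
So P(white next | data) = Σ P(white next | H) P(H | data) = (1/6)(0.074257) + (1/3)(0.15842) + (1/2)(0.13366) + (2/3)(0.63366) = 0.55446.

0.554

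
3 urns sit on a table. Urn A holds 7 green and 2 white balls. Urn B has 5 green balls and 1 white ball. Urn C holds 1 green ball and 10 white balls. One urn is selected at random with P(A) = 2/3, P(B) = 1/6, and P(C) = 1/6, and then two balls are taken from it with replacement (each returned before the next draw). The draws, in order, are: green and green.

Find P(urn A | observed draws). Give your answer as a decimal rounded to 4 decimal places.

Compute the likelihood of the observed sequence for each case: P(data | urn A) = (7/9)(7/9) = 0.60494; P(data | urn B) = (5/6)(5/6) = 0.69444; P(data | urn C) = (1/11)(1/11) = 0.0082645.
Weighting by the prior gives 2/3 · 0.60494 = 0.40329, 1/6 · 0.69444 = 0.11574, 1/6 · 0.0082645 = 0.0013774; these sum to 0.52041.
Hence P(urn A | data) = (0.40329) / (0.52041) = 0.77495.

0.7750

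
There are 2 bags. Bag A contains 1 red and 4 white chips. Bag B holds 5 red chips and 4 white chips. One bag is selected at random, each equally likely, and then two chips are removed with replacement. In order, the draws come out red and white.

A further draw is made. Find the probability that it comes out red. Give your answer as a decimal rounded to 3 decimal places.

The likelihood of the observed sequence under each hypothesis: P(data | bag A) = (1/5)(4/5) = 0.16; P(data | bag B) = (5/9)(4/9) = 0.24691.
Weighting by the prior gives 1/2 · 0.16 = 0.08, 1/2 · 0.24691 = 0.12346; with total 0.20346.
Normalising, the posterior is P(bag A | data) = 0.3932, P(bag B | data) = 0.6068.
The predictive probability is P(red next | data) = (1/5)(0.3932) + (5/9)(0.6068) = 0.41575.

0.416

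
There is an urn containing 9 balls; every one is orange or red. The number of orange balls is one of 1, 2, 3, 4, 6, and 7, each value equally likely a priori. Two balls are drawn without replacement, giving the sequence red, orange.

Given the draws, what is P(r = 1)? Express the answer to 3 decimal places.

0.087

Compute the likelihood of the observed sequence for each case: P(data | r = 1) = (8/9)(1/8) = 1/9; P(data | r = 2) = (7/9)(2/8) = 7/36; P(data | r = 3) = (6/9)(3/8) = 1/4; P(data | r = 4) = (5/9)(4/8) = 5/18; P(data | r = 6) = (3/9)(6/8) = 1/4; P(data | r = 7) = (2/9)(7/8) = 7/36.
Weighting by the prior gives 1/6 · 1/9 = 1/54, 1/6 · 7/36 = 7/216, 1/6 · 1/4 = 1/24, 1/6 · 5/18 = 5/108, 1/6 · 1/4 = 1/24, 1/6 · 7/36 = 7/216; with total 23/108.
By Bayes' rule, P(r = 1 | data) = (1/54) / (23/108) = 2/23.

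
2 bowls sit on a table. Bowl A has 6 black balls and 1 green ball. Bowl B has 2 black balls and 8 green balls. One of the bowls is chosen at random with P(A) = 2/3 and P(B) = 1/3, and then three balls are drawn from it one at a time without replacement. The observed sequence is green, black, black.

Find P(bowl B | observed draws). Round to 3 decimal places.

Compute the likelihood of the observed sequence for each case: P(data | bowl A) = (1/7)(6/6)(5/5) = 1/7; P(data | bowl B) = (8/10)(2/9)(1/8) = 1/45.
Multiplying each by its prior: 2/3 · 1/7 = 2/21, 1/3 · 1/45 = 1/135; with total 97/945.
Hence P(bowl B | data) = (1/135) / (97/945) = 7/97.

0.072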